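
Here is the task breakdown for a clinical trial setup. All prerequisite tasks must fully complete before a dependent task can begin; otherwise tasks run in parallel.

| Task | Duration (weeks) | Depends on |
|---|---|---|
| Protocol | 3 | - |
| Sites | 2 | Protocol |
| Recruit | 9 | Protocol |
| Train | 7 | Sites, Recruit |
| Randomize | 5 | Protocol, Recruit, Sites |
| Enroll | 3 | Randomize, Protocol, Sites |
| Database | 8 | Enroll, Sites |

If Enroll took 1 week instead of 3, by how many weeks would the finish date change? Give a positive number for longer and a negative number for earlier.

Critical path before the change: Protocol→Recruit→Randomize→Enroll→Database = 3+9+5+3+8 = 28 giving 28 weeks.
Enroll lies on that path, so at 1 week the path becomes 26 weeks.
No other chain overtakes it, so the finish is 26 weeks.
Change in finish: 26 − 28 = -2 weeks.

-2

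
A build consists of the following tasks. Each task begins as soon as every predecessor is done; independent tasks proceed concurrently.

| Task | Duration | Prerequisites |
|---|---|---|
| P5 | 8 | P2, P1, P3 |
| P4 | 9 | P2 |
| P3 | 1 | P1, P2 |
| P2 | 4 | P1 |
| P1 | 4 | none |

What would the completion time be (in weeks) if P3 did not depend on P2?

17

With the dependency in place, P1→P2→P3→P5 = 4+4+1+8 = 17 sets the finish at 17 weeks.
Without P2→P3, P3's earliest start moves from 8 to 4.
The longest chain is now P1→P2→P4 = 4+4+9 = 17, so the job takes 17 weeks.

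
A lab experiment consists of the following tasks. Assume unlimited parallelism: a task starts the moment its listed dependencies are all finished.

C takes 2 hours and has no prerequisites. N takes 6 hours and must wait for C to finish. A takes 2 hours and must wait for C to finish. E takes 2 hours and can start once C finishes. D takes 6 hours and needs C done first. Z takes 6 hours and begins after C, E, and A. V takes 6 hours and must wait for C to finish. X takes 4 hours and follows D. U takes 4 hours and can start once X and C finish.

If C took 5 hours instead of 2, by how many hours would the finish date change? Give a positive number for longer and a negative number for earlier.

As given, the longest chain is C→D→X→U = 2+6+4+4 = 16, so the finish is 16 hours.
Since C is critical, the +3 change carries straight to that chain (now 19 hours).
That remains the longest chain; total 19 hours.
Change in finish: 19 − 16 = +3 hours.

3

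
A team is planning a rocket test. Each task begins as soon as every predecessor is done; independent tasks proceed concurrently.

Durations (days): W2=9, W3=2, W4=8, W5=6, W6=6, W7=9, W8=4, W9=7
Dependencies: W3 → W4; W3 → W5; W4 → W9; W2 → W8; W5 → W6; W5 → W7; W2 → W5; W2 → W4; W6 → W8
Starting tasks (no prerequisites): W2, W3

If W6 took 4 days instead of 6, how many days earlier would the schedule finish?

1

The binding path is W2→W5→W6→W8 = 9+6+6+4 = 25; finish at 25 days.
W6 is on the critical path; changing it to 4 makes that path 23 days.
The binding chain switches to W2→W4→W9 = 9+8+7 = 24; finish 24 days.
Change in finish: 24 − 25 = -1 days.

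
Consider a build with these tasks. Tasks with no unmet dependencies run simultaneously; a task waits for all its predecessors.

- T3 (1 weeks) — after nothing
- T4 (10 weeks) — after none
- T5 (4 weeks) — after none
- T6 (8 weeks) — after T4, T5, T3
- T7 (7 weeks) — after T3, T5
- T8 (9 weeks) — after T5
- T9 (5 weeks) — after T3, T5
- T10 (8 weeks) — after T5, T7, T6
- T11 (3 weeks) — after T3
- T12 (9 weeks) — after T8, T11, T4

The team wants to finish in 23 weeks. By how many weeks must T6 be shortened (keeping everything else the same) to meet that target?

Current finish: 26 weeks; target: 23.
T6 is on every critical path, so each week cut from T6 cuts the finish by one (this holds down to a finish of 22).
Need 26 − 23 = 3 weeks off T6 → T6 becomes 5 weeks, finish becomes 23.

3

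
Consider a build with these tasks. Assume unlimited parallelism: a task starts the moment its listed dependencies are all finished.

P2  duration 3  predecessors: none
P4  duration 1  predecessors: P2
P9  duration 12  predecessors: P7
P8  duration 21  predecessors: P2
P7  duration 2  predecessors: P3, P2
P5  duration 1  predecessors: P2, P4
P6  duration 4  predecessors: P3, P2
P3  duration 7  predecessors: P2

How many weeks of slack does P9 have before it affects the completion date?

0

The longest chain is P2→P3→P7→P9 = 3+7+2+12 = 24; overall finish 24 weeks.
The longest chain containing P9 totals 24 weeks.
Float = 24 − 24 = 0.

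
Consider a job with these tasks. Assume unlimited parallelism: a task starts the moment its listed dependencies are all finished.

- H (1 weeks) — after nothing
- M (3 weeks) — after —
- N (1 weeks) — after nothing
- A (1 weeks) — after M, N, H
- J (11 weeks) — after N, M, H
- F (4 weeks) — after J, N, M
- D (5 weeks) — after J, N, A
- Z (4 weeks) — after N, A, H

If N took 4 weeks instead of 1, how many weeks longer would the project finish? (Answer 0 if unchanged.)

Critical path before the change: M→J→D = 3+11+5 = 19 giving 19 weeks.
N has 2 weeks of float (longest path through it is 17).
The binding chain switches to N→J→D = 4+11+5 = 20; finish 20 weeks.
Change in finish: 20 − 19 = +1 weeks.

1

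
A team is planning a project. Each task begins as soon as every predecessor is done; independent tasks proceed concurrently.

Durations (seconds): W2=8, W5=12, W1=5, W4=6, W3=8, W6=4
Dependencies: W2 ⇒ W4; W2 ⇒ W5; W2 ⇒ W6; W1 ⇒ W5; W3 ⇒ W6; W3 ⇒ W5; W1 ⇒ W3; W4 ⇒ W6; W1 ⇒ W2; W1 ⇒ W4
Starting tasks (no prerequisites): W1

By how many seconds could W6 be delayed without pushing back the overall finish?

2

Critical path: W1→W2→W5 = 5+8+12 = 25, so the finish is 25 seconds.
W6 finishes as early as 23 and must finish by 25.
Float = 25 − 23 = 2.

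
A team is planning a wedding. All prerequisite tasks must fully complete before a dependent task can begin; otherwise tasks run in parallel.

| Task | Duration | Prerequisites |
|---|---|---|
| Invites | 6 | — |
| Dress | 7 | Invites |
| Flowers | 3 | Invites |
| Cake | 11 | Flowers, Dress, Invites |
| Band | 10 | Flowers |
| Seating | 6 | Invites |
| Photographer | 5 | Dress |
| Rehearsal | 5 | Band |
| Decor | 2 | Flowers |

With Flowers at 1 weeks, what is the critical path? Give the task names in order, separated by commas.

As given, the longest chain is Invites→Flowers→Band→Rehearsal = 6+3+10+5 = 24, so the finish is 24 weeks.
Flowers is on the critical path; changing it to 1 makes that path 22 weeks.
The binding chain switches to Invites→Dress→Cake = 6+7+11 = 24; finish 24 weeks.

Invites, Dress, Cake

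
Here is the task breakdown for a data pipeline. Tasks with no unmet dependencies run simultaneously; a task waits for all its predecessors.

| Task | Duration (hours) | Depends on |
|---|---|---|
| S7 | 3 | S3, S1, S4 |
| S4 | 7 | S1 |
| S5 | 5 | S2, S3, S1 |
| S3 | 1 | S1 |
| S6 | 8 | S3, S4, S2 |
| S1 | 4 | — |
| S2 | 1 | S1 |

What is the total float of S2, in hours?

6

The longest chain is S1→S4→S6 = 4+7+8 = 19; overall finish 19 hours.
S2 finishes as early as 5 and must finish by 11.
So S2 can slip 11 − 5 = 6 hours.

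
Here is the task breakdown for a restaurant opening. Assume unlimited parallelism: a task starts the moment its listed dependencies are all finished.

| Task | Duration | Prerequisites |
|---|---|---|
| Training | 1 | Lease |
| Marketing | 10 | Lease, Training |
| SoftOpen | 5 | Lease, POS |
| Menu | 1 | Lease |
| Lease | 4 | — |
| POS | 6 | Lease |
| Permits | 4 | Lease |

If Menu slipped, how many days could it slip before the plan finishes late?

The longest chain is Lease→Training→Marketing = 4+1+10 = 15; overall finish 15 days.
The longest chain containing Menu totals 5 days.
Slack of Menu = 14 − 4 = 10 days.

10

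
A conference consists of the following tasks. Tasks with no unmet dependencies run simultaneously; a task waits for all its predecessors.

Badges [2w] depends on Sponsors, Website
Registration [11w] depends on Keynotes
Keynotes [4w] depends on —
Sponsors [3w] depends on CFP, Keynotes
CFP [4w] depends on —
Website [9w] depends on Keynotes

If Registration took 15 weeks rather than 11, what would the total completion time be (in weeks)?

19

As given, the longest chain is Keynotes→Registration = 4+11 = 15, so the finish is 15 weeks.
Since Registration is critical, the +4 change carries straight to that chain (now 19 weeks).
That remains the longest chain; total 19 weeks.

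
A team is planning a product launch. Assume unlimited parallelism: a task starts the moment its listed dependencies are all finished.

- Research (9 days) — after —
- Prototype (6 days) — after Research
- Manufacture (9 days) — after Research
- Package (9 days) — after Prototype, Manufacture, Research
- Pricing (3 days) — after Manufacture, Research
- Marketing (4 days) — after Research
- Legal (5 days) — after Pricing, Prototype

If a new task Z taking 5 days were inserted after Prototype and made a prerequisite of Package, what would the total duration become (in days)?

Originally the schedule takes 27 days.
With Z inserted, Package now waits for max(Prototype, Manufacture, Research, Z).
New critical path: Research→Prototype→Z→Package = 9+6+5+9 = 29 ⇒ 29 days.

29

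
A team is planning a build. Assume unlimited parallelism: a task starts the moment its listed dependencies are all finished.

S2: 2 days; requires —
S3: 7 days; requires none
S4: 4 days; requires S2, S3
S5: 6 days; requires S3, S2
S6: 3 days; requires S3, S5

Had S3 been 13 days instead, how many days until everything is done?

Actual critical path: S3→S5→S6 = 7+6+3 = 16 ⇒ 16 days.
S3 lies on that path, so at 13 days the path becomes 22 days.
No other chain overtakes it, so the finish is 22 days.

22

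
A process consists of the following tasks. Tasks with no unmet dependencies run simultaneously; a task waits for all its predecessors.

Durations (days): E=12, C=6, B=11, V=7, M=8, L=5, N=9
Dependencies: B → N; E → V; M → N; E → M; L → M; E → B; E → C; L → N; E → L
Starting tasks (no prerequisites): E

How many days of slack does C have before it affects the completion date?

16

Critical path: E→L→M→N = 12+5+8+9 = 34, so the finish is 34 days.
Longest path through C: 18 days (earliest finish 18, latest finish 34).
So C can slip 34 − 18 = 16 days.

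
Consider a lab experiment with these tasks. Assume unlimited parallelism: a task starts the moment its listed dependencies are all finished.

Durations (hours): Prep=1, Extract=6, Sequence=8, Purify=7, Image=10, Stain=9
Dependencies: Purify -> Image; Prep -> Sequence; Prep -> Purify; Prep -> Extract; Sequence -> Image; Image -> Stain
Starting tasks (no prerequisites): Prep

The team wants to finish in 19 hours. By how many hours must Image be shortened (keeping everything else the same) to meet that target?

Current finish: 28 hours; target: 19.
Image is on every critical path, so each hour cut from Image cuts the finish by one (this holds down to a finish of 19).
Need 28 − 19 = 9 hours off Image → Image becomes 1 hour, finish becomes 19.

9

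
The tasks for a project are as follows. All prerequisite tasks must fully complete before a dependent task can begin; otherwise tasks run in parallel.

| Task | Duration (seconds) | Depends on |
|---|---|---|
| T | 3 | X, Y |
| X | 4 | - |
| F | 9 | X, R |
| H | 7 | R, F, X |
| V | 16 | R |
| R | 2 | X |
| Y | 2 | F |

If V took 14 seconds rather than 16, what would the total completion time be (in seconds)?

Actual critical path: X→R→V = 4+2+16 = 22 ⇒ 22 seconds.
Since V is critical, the -2 change carries straight to that chain (now 20 seconds).
New critical path: X→R→F→H = 4+2+9+7 = 22 ⇒ 22 seconds.

22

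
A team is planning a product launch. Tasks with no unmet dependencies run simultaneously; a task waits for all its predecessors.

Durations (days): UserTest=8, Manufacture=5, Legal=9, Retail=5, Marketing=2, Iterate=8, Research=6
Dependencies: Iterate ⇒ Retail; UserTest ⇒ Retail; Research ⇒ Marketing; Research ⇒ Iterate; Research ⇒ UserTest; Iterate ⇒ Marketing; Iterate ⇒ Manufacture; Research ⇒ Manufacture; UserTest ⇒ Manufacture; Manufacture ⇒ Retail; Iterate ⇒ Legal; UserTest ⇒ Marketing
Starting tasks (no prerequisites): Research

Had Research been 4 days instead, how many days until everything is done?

As given, the longest chain is Research→UserTest→Manufacture→Retail = 6+8+5+5 = 24, so the finish is 24 days.
Since Research is critical, the -2 change carries straight to that chain (now 22 days).
That remains the longest chain; total 22 days.

22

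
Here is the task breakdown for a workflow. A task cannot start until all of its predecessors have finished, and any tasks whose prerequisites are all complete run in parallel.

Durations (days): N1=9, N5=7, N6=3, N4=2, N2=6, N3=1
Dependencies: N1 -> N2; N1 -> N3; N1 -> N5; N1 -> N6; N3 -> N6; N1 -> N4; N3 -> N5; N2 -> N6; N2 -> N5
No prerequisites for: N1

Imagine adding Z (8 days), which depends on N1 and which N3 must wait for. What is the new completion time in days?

Originally the workflow takes 22 days.
With Z inserted, N3 now waits for max(N1, Z).
New critical path: N1→Z→N3→N5 = 9+8+1+7 = 25 ⇒ 25 days.

25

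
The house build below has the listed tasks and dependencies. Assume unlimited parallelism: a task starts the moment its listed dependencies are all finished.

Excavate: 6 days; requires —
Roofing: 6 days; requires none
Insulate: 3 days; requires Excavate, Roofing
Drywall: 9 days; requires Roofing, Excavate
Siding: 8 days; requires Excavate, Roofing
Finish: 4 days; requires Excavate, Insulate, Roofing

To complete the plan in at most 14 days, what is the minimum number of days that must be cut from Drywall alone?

1

Current finish: 15 days; target: 14.
Drywall is on every critical path, so each day cut from Drywall cuts the finish by one (this holds down to a finish of 14).
Need 15 − 14 = 1 day off Drywall → Drywall becomes 8 days, finish becomes 14.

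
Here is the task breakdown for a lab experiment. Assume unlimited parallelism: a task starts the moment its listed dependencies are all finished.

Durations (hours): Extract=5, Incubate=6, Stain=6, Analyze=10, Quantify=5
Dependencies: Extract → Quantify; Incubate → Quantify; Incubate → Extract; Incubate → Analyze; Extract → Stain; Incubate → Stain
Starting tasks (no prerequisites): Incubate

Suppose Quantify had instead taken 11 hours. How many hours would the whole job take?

22

As given, the longest chain is Incubate→Extract→Stain = 6+5+6 = 17, so the finish is 17 hours.
Quantify is off the critical path — its longest chain is 16 hours, giving 1 of slack.
The binding chain switches to Incubate→Extract→Quantify = 6+5+11 = 22; finish 22 hours.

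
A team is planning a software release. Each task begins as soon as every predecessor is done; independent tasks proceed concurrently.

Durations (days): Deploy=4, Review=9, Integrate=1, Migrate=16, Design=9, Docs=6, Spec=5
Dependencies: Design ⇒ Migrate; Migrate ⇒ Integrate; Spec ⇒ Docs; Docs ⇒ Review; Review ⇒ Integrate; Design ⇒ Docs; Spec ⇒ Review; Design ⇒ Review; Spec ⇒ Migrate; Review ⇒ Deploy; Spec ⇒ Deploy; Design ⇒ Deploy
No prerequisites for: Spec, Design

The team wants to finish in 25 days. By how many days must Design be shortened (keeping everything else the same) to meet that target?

Current finish: 28 days; target: 25.
Design is on every critical path, so each day cut from Design cuts the finish by one (this holds down to a finish of 24).
Need 28 − 25 = 3 days off Design → Design becomes 6 days, finish becomes 25.

3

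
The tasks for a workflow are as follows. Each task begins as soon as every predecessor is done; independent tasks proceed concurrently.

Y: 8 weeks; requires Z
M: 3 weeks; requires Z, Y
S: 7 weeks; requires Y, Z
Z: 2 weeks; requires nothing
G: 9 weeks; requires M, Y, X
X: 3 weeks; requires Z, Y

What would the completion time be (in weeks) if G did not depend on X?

22

With the dependency in place, Z→Y→M→G = 2+8+3+9 = 22 sets the finish at 22 weeks.
Dropping X→G doesn't change G's earliest start (13); another predecessor still binds.
New critical path: Z→Y→M→G = 2+8+3+9 = 22 ⇒ 22 weeks.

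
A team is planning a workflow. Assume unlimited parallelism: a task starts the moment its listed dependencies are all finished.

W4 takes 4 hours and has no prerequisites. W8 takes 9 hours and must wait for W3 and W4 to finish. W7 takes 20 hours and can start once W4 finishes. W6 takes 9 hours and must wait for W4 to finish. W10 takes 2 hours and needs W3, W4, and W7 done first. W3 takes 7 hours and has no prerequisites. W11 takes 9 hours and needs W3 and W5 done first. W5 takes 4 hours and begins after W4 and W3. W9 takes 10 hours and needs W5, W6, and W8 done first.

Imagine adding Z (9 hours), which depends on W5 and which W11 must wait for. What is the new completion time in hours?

Originally the schedule takes 26 hours.
With Z inserted, W11 now waits for max(W3, W5, Z).
New critical path: W3→W5→Z→W11 = 7+4+9+9 = 29 ⇒ 29 hours.

29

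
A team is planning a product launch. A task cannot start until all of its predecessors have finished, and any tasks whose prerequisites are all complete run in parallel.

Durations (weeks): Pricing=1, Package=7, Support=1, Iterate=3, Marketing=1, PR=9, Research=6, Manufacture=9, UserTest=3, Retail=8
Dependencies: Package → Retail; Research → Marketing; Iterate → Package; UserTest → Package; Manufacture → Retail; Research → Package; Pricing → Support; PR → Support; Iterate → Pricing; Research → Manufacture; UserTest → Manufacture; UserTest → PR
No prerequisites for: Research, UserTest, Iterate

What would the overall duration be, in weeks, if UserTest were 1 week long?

As given, the longest chain is Research→Manufacture→Retail = 6+9+8 = 23, so the finish is 23 weeks.
The longest path through UserTest is only 20 weeks, so UserTest has float 3.
No other chain overtakes it, so the finish is 23 weeks.

23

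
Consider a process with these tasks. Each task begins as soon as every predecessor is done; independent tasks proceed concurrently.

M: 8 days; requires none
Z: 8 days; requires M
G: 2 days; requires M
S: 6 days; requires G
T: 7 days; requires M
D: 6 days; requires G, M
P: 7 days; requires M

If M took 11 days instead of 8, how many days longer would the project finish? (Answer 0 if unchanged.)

Critical path before the change: M→Z = 8+8 = 16 giving 16 days.
Since M is critical, the +3 change carries straight to that chain (now 19 days).
The critical path is still M→Z; finish is now 19 days.
Change in finish: 19 − 16 = +3 days.

3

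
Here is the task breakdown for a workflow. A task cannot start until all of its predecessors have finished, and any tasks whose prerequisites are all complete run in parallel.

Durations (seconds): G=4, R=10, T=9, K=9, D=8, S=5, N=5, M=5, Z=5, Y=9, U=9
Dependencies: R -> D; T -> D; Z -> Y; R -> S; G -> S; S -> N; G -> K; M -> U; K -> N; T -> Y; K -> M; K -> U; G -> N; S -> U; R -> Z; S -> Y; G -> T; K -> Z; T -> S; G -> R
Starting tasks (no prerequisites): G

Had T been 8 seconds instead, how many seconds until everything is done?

Actual critical path: G→R→S→Y = 4+10+5+9 = 28 ⇒ 28 seconds.
T has 1 second of float (longest path through it is 27).
The critical path is still G→R→S→Y; finish is now 28 seconds.

28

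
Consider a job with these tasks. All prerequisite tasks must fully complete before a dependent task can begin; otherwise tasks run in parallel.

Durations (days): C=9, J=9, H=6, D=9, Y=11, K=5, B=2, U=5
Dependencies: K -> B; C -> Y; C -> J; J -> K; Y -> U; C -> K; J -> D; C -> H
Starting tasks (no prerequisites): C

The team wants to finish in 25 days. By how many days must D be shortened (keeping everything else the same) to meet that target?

2

Current finish: 27 days; target: 25.
D is on every critical path, so each day cut from D cuts the finish by one (this holds down to a finish of 25).
Need 27 − 25 = 2 days off D → D becomes 7 days, finish becomes 25.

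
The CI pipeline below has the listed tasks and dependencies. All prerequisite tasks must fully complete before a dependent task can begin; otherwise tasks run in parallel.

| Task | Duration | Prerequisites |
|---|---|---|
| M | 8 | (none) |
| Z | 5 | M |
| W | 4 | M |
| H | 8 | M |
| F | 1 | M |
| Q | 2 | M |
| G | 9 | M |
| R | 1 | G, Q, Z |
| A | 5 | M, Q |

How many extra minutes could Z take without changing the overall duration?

4

M→G→R = 8+9+1 = 18 sets the makespan at 18 minutes.
Z finishes as early as 13 and must finish by 17.
Slack of Z = 12 − 8 = 4 minutes.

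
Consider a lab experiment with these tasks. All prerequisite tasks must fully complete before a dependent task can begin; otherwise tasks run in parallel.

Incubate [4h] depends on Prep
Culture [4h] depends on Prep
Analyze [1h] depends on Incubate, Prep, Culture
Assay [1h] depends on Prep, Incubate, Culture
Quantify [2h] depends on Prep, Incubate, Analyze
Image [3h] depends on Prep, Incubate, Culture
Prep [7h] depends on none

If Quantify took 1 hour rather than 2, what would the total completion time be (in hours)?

14

The binding path is Prep→Culture→Analyze→Quantify = 7+4+1+2 = 14; finish at 14 hours.
Quantify is on the critical path; changing it to 1 makes that path 13 hours.
Now Prep→Culture→Image = 7+4+3 = 14 is longest, so the finish becomes 14 hours.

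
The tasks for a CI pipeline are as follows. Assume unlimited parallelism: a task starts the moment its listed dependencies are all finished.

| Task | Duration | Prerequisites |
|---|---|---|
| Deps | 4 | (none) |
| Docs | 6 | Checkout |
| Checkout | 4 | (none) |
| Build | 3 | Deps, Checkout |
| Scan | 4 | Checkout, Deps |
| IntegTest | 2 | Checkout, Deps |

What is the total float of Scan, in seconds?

2

Checkout→Docs = 4+6 = 10 sets the makespan at 10 seconds.
Longest path through Scan: 8 seconds (earliest finish 8, latest finish 10).
So Scan can slip 10 − 8 = 2 seconds.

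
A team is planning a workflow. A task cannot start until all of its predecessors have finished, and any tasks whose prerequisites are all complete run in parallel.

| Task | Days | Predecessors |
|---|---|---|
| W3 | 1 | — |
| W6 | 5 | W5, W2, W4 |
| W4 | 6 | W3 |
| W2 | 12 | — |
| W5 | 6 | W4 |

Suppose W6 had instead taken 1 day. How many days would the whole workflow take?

As given, the longest chain is W3→W4→W5→W6 = 1+6+6+5 = 18, so the finish is 18 days.
Since W6 is critical, the -4 change carries straight to that chain (now 14 days).
That remains the longest chain; total 14 days.

14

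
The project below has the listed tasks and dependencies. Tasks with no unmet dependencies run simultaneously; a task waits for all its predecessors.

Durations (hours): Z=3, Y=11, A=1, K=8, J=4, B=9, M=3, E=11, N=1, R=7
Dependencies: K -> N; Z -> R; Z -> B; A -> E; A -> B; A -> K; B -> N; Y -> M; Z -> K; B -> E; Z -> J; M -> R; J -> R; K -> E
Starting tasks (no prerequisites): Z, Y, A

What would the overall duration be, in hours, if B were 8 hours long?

22

As given, the longest chain is Z→B→E = 3+9+11 = 23, so the finish is 23 hours.
Since B is critical, the -1 change carries straight to that chain (now 22 hours).
Now Z→K→E = 3+8+11 = 22 is longest, so the finish becomes 22 hours.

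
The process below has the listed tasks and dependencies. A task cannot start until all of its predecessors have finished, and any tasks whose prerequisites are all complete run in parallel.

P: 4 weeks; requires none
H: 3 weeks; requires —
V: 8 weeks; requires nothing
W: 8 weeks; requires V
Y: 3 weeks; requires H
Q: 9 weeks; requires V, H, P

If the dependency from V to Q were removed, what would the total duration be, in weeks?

Before: longest chain V→Q = 8+9 = 17, finish 17.
Without V→Q, Q's earliest start moves from 8 to 4.
After: V→W = 8+8 = 16 → 16 weeks.

16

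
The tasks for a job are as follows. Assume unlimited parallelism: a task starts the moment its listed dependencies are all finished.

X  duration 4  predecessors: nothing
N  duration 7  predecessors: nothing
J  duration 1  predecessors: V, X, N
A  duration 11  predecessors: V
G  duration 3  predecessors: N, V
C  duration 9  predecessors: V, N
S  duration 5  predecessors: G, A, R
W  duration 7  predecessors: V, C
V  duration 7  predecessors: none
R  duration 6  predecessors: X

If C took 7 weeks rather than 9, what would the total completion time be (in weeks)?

23

As given, the longest chain is V→C→W = 7+9+7 = 23, so the finish is 23 weeks.
C is on the critical path; changing it to 7 makes that path 21 weeks.
New critical path: V→A→S = 7+11+5 = 23 ⇒ 23 weeks.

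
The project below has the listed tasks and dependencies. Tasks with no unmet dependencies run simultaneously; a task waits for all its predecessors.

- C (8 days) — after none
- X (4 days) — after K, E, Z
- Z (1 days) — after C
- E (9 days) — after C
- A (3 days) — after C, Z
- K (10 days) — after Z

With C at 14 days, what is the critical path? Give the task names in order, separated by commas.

C, Z, K, X

Critical path before the change: C→Z→K→X = 8+1+10+4 = 23 giving 23 days.
C lies on that path, so at 14 days the path becomes 29 days.
No other chain overtakes it, so the finish is 29 days.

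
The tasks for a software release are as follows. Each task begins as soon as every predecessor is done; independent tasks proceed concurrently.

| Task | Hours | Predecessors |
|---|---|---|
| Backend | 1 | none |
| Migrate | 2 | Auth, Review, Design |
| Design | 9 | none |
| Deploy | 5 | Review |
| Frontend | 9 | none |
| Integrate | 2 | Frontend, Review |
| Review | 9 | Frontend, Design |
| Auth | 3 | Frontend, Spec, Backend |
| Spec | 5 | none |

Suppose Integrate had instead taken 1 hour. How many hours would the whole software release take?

23

The binding path is Design→Review→Deploy = 9+9+5 = 23; finish at 23 hours.
The longest path through Integrate is only 20 hours, so Integrate has float 3.
The critical path is still Design→Review→Deploy; finish is now 23 hours.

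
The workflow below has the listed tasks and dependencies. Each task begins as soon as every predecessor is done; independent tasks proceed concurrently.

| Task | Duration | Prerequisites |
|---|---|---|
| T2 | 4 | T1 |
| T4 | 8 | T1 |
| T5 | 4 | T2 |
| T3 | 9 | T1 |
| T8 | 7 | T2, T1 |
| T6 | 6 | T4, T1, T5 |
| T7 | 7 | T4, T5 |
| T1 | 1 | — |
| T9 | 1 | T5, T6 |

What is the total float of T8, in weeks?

4

Critical path: T1→T2→T5→T6→T9 = 1+4+4+6+1 = 16, so the finish is 16 weeks.
Longest path through T8: 12 weeks (earliest finish 12, latest finish 16).
Slack of T8 = 9 − 5 = 4 weeks.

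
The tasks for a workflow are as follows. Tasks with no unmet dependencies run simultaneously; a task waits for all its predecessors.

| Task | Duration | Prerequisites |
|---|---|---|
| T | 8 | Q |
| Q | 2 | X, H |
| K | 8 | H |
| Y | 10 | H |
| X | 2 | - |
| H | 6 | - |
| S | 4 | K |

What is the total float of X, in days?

H→K→S = 6+8+4 = 18 sets the makespan at 18 days.
Longest path through X: 12 days (earliest finish 2, latest finish 8).
So X can slip 8 − 2 = 6 days.

6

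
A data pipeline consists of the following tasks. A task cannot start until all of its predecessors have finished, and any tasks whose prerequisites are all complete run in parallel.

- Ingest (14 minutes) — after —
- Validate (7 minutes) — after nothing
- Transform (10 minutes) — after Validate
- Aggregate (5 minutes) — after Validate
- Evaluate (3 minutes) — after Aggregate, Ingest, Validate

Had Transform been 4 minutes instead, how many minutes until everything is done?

Critical path before the change: Validate→Transform = 7+10 = 17 giving 17 minutes.
Transform lies on that path, so at 4 minutes the path becomes 11 minutes.
Now Ingest→Evaluate = 14+3 = 17 is longest, so the finish becomes 17 minutes.

17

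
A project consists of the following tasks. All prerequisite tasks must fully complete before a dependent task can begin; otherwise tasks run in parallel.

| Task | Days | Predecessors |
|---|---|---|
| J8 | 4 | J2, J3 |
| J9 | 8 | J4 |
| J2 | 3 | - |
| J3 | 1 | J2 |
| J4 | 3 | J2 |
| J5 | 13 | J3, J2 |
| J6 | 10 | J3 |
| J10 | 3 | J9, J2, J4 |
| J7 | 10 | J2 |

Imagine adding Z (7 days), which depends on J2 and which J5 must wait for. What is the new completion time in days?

23

Originally the project takes 17 days.
With Z inserted, J5 now waits for max(J3, J2, Z).
New critical path: J2→Z→J5 = 3+7+13 = 23 ⇒ 23 days.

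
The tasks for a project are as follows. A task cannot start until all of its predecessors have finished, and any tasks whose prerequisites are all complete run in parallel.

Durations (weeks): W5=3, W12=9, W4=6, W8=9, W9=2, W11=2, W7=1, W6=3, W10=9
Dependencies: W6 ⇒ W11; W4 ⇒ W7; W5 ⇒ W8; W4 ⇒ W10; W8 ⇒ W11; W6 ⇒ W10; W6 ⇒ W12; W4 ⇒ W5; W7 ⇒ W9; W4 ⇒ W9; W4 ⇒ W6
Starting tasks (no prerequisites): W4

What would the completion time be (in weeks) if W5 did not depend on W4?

Original critical path: W4→W5→W8→W11 = 6+3+9+2 = 20 ⇒ 20 weeks.
Without W4→W5, W5's earliest start moves from 6 to 0.
After: W4→W6→W10 = 6+3+9 = 18 → 18 weeks.

18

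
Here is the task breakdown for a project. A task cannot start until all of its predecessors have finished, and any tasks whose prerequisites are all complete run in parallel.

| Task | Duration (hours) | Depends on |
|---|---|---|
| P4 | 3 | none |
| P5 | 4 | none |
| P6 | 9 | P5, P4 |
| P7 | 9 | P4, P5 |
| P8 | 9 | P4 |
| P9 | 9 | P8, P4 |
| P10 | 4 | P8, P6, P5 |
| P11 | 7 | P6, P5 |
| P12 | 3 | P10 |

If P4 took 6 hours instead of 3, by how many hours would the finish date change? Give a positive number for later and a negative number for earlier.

Actual critical path: P4→P8→P9 = 3+9+9 = 21 ⇒ 21 hours.
Since P4 is critical, the +3 change carries straight to that chain (now 24 hours).
The critical path is still P4→P8→P9; finish is now 24 hours.
Change in finish: 24 − 21 = +3 hours.

3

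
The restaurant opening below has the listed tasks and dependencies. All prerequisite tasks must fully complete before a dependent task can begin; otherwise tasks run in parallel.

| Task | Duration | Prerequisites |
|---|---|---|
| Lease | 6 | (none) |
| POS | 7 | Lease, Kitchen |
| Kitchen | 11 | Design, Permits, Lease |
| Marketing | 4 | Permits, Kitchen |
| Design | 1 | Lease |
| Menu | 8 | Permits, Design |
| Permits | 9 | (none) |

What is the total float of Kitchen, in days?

Permits→Kitchen→POS = 9+11+7 = 27 sets the makespan at 27 days.
The longest chain containing Kitchen totals 27 days.
So Kitchen can slip 20 − 20 = 0 days.

0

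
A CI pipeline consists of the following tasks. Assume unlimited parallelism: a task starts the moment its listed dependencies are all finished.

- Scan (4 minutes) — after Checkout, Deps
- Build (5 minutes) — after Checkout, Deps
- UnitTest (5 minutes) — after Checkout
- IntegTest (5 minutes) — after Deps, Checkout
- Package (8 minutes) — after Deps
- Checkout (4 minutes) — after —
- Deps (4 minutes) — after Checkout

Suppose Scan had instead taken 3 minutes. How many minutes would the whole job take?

16

The binding path is Checkout→Deps→Package = 4+4+8 = 16; finish at 16 minutes.
The longest path through Scan is only 12 minutes, so Scan has float 4.
The critical path is still Checkout→Deps→Package; finish is now 16 minutes.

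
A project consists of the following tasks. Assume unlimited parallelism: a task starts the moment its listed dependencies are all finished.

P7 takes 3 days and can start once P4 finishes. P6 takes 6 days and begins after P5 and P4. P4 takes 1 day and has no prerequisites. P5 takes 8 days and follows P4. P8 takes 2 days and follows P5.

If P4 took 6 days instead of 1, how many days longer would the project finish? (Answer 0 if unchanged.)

5

Critical path before the change: P4→P5→P6 = 1+8+6 = 15 giving 15 days.
P4 lies on that path, so at 6 days the path becomes 20 days.
That remains the longest chain; total 20 days.
Change in finish: 20 − 15 = +5 days.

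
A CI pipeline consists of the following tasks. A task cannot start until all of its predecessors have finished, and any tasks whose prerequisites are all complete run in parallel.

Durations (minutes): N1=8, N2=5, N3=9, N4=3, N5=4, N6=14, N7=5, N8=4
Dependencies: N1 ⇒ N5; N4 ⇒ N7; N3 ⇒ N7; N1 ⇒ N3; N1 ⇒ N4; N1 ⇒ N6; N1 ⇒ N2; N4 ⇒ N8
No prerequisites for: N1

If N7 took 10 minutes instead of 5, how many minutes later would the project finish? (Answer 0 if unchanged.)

Baseline: N1→N3→N7 = 8+9+5 = 22 → 22 minutes.
Since N7 is critical, the +5 change carries straight to that chain (now 27 minutes).
No other chain overtakes it, so the finish is 27 minutes.
Change in finish: 27 − 22 = +5 minutes.

5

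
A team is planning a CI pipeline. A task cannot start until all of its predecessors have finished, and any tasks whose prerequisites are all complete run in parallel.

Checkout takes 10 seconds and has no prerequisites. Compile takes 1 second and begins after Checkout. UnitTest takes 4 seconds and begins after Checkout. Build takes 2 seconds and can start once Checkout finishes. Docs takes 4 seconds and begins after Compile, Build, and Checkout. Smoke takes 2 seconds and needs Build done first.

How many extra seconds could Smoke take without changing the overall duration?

Checkout→Build→Docs = 10+2+4 = 16 sets the makespan at 16 seconds.
The longest chain containing Smoke totals 14 seconds.
Float = 16 − 14 = 2.

2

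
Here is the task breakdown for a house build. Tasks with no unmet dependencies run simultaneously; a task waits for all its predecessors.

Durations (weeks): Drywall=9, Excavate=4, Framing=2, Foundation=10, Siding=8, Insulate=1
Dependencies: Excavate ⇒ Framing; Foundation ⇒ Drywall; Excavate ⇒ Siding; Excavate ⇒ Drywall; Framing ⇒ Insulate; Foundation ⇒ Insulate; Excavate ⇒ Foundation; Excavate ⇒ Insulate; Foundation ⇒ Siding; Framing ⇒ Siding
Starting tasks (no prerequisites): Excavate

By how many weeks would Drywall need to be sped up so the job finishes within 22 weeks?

1

Current finish: 23 weeks; target: 22.
Drywall is on every critical path, so each week cut from Drywall cuts the finish by one (this holds down to a finish of 22).
Need 23 − 22 = 1 week off Drywall → Drywall becomes 8 weeks, finish becomes 22.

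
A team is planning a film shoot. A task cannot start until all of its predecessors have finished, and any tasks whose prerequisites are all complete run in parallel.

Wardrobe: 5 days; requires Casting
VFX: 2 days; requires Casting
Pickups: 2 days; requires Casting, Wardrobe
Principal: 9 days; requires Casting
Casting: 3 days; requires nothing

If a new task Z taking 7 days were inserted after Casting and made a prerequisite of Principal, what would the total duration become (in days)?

Originally the schedule takes 12 days.
With Z inserted, Principal now waits for max(Casting, Z).
New critical path: Casting→Z→Principal = 3+7+9 = 19 ⇒ 19 days.

19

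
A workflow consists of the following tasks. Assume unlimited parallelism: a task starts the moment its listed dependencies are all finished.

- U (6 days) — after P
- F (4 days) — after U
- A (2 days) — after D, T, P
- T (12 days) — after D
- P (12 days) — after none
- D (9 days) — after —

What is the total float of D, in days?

0

D→T→A = 9+12+2 = 23 sets the makespan at 23 days.
Longest path through D: 23 days (earliest finish 9, latest finish 9).
Float = 23 − 23 = 0.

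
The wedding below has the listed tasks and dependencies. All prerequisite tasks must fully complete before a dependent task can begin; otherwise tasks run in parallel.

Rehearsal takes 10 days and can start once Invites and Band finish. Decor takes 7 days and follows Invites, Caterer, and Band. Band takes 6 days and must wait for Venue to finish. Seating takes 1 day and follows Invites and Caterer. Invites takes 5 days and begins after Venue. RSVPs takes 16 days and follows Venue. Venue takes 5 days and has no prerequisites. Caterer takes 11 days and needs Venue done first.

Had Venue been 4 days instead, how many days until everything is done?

As given, the longest chain is Venue→Caterer→Decor = 5+11+7 = 23, so the finish is 23 days.
Venue lies on that path, so at 4 days the path becomes 22 days.
That remains the longest chain; total 22 days.

22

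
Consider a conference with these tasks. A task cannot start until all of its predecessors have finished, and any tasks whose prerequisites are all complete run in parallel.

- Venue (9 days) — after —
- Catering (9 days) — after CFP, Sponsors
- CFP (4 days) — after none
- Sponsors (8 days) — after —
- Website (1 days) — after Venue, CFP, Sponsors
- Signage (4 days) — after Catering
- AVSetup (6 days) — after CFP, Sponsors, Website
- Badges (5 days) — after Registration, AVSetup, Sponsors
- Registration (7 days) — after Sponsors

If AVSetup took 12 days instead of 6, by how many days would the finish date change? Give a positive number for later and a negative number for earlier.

6

Critical path before the change: Venue→Website→AVSetup→Badges = 9+1+6+5 = 21 giving 21 days.
Since AVSetup is critical, the +6 change carries straight to that chain (now 27 days).
No other chain overtakes it, so the finish is 27 days.
Change in finish: 27 − 21 = +6 days.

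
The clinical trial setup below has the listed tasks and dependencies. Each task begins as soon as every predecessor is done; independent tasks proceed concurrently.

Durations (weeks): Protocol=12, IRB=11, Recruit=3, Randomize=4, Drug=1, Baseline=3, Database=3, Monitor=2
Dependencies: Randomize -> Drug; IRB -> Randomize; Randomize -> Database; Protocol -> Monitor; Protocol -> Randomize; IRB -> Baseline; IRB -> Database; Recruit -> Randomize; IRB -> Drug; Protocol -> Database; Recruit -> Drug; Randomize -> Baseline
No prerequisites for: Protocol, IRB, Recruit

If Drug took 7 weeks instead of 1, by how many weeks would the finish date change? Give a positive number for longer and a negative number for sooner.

4

Actual critical path: Protocol→Randomize→Baseline = 12+4+3 = 19 ⇒ 19 weeks.
Drug is off the critical path — its longest chain is 17 weeks, giving 2 of slack.
Now Protocol→Randomize→Drug = 12+4+7 = 23 is longest, so the finish becomes 23 weeks.
Change in finish: 23 − 19 = +4 weeks.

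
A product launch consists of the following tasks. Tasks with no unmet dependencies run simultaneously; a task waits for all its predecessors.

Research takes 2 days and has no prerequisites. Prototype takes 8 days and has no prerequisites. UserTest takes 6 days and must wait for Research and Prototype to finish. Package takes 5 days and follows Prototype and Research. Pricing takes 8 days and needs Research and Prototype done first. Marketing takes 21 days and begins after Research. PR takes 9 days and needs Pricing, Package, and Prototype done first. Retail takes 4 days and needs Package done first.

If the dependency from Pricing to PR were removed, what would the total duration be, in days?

Original critical path: Prototype→Pricing→PR = 8+8+9 = 25 ⇒ 25 days.
Without Pricing→PR, PR's earliest start moves from 16 to 13.
The longest chain is now Research→Marketing = 2+21 = 23, so the product launch takes 23 days.

23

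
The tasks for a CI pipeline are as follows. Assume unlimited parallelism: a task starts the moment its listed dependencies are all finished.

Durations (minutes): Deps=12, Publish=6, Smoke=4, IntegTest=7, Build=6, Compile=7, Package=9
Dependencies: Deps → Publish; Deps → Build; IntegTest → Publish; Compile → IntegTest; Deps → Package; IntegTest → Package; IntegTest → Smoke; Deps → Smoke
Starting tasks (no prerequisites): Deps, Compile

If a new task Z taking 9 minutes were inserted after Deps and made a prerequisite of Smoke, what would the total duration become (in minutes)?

Originally the CI pipeline takes 23 minutes.
With Z inserted, Smoke now waits for max(Deps, IntegTest, Z).
New critical path: Deps→Z→Smoke = 12+9+4 = 25 ⇒ 25 minutes.

25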